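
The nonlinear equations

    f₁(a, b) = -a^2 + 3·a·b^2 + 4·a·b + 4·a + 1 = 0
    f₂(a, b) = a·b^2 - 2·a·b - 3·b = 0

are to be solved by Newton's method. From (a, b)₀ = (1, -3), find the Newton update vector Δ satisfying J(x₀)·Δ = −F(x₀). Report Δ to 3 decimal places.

At (1, -3): F = (19.000, 24.000).
Jacobian J = [[-2·a + 3·b^2 + 4·b + 4, 6·a·b + 4·a], [b^2 - 2·b, 2·a·b - 2·a - 3]].
At the point, J = [[17.000, -14.000], [15.000, -11.000]] (det J = 23.000).
Solving J·Δ = −F gives Δ = (-5.522, -5.348).

(-5.522, -5.348)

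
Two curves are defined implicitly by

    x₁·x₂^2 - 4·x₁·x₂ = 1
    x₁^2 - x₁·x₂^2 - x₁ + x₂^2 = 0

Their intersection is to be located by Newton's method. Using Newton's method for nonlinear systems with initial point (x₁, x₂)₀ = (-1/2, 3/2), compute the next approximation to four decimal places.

At (-1/2, 3/2): F = (0.8750, 4.1250).
Jacobian J = [[x₂^2 - 4·x₂, 2·x₁·x₂ - 4·x₁], [2·x₁ - x₂^2 - 1, -2·x₁·x₂ + 2·x₂]].
At the point, J = [[-3.7500, 0.5000], [-4.2500, 4.5000]] (det J = -14.7500).
Solving J·Δ = −F gives Δ = (0.1271, -0.7966).
Then the next iterate is (x₁, x₂)₁ = (-0.3729, 0.7034).

(-0.3729, 0.7034)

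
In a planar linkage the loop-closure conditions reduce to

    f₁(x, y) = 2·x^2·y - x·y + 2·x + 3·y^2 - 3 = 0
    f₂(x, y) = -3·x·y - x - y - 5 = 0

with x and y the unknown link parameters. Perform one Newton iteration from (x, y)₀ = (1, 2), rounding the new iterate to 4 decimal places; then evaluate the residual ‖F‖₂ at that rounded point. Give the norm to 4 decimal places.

21.0346

At (1, 2): F = (13.0000, -14.0000).
Jacobian J = [[4·x·y - y + 2, 2·x^2 - x + 6·y], [-3·y - 1, -3·x - 1]].
At the point, J = [[8.0000, 13.0000], [-7.0000, -4.0000]] (det J = 59.0000).
Solving J·Δ = −F gives Δ = (-2.2034, 0.3559).
Then the next iterate is (x, y)₁ = (-1.2034, 2.3559).
Re-evaluating at (-1.2034, 2.3559): F = (20.902579, 2.352770), so ‖F‖₂ = 21.0346.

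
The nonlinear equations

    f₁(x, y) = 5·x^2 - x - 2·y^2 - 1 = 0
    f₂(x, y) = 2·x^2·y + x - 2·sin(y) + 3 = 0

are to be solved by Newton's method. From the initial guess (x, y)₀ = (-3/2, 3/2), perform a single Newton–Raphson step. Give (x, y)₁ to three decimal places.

At (-3/2, 3/2): F = (7.250, 6.25501).
Jacobian J = [[10·x - 1, -4·y], [4·x·y + 1, 2·x^2 - 2·cos(y)]].
At the point, J = [[-16.000, -6.000], [-8.000, 4.35853]] (det J = -117.73641).
Solving J·Δ = −F gives Δ = (0.587, -0.357).
Then the next iterate is (x, y)₁ = (-0.913, 1.143).

(-0.913, 1.143)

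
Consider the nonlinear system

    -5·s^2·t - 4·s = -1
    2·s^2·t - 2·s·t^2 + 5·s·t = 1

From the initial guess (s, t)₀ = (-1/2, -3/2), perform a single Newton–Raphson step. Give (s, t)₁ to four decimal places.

At (-1/2, -3/2): F = (4.8750, 4.2500).
Jacobian J = [[-10·s·t - 4, -5·s^2], [4·s·t - 2·t^2 + 5·t, 2·s^2 - 4·s·t + 5·s]].
At the point, J = [[-11.5000, -1.2500], [-9.0000, -5.0000]] (det J = 46.2500).
Solving J·Δ = −F gives Δ = (0.4122, 0.1081).
Then the next iterate is (s, t)₁ = (-0.0878, -1.3919).

(-0.0878, -1.3919)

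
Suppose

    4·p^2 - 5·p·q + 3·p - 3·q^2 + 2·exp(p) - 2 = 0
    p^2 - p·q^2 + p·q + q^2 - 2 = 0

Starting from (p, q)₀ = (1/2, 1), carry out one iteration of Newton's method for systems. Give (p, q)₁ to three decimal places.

(1.043, 1.138)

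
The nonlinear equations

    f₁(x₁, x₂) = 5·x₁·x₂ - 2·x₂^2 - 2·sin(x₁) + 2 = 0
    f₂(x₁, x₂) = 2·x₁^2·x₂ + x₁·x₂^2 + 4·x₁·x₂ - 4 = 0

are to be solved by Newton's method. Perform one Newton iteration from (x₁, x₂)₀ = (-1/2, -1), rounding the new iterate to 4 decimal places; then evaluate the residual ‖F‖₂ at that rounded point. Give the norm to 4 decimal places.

At (-1/2, -1): F = (3.458851, -3.0000).
Jacobian J = [[5·x₂ - 2·cos(x₁), 5·x₁ - 4·x₂], [4·x₁·x₂ + x₂^2 + 4·x₂, 2·x₁^2 + 2·x₁·x₂ + 4·x₁]].
At the point, J = [[-6.755165, 1.5000], [-1.0000, -0.5000]] (det J = 4.877583).
Solving J·Δ = −F gives Δ = (-0.5680, -4.8640).
Then the next iterate is (x₁, x₂)₁ = (-1.0680, -5.8640).
Re-evaluating at (-1.0680, -5.8640): F = (-33.706755, -29.051008), so ‖F‖₂ = 44.4984.

44.4984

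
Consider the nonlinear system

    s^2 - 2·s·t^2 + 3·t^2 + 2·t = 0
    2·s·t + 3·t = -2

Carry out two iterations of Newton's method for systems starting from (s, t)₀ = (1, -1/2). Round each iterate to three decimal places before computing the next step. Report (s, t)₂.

(0.774, -0.440)

At (1, -1/2): F = (0.250, -0.500).
Jacobian J = [[2·s - 2·t^2, -4·s·t + 6·t + 2], [2·t, 2·s + 3]].
At the point, J = [[1.500, 1.000], [-1.000, 5.000]] (det J = 8.500).
Solving J·Δ = −F gives Δ = (-0.206, 0.059).
Then the next iterate is (s, t)₁ = (0.794, -0.441).
Round to (0.794, -0.441) and repeat: F = (0.02304, -0.02331), J = [[1.19904, 0.75462], [-0.882, 4.588]].
Δ = (-0.020, 0.001), so (s, t)₂ = (0.774, -0.440).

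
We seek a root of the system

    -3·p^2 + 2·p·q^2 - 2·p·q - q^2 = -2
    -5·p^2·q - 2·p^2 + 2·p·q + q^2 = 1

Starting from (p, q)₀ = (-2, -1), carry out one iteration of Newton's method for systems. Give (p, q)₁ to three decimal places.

At (-2, -1): F = (-19.000, 16.000).
Jacobian J = [[-6·p + 2·q^2 - 2·q, 4·p·q - 2·p - 2·q], [-10·p·q - 4·p + 2·q, -5·p^2 + 2·p + 2·q]].
At the point, J = [[16.000, 14.000], [-14.000, -26.000]] (det J = -220.000).
Solving J·Δ = −F gives Δ = (1.227, -0.045).
Then the next iterate is (p, q)₁ = (-0.773, -1.045).

(-0.773, -1.045)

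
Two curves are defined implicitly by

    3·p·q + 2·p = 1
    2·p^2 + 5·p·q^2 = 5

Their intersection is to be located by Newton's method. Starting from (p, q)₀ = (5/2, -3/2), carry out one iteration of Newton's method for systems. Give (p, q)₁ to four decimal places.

At (5/2, -3/2): F = (-7.2500, 35.6250).
Jacobian J = [[3·q + 2, 3·p], [4·p + 5·q^2, 10·p·q]].
At the point, J = [[-2.5000, 7.5000], [21.2500, -37.5000]] (det J = -65.6250).
Solving J·Δ = −F gives Δ = (0.0714, 0.9905).
Then the next iterate is (p, q)₁ = (2.5714, -0.5095).

(2.5714, -0.5095)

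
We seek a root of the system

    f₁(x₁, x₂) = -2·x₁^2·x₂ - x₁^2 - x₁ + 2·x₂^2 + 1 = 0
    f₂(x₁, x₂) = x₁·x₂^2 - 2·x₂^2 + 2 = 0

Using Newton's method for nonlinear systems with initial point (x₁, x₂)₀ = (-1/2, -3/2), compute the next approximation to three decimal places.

(2.698, -1.976)

At (-1/2, -3/2): F = (6.500, -3.625).
Jacobian J = [[-4·x₁·x₂ - 2·x₁ - 1, -2·x₁^2 + 4·x₂], [x₂^2, 2·x₁·x₂ - 4·x₂]].
At the point, J = [[-3.000, -6.500], [2.250, 7.500]] (det J = -7.875).
Solving J·Δ = −F gives Δ = (3.198, -0.476).
Then the next iterate is (x₁, x₂)₁ = (2.698, -1.976).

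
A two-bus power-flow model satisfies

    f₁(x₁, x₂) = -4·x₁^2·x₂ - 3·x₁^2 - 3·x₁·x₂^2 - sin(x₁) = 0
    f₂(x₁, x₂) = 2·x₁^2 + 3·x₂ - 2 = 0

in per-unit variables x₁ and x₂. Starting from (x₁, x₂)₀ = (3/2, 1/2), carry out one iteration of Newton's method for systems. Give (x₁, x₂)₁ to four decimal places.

At (3/2, 1/2): F = (-13.372495, 4.0000).
Jacobian J = [[-8·x₁·x₂ - 6·x₁ - 3·x₂^2 - cos(x₁), -4·x₁^2 - 6·x₁·x₂], [4·x₁, 3]].
At the point, J = [[-15.820737, -13.5000], [6.0000, 3.0000]] (det J = 33.537788).
Solving J·Δ = −F gives Δ = (-0.4139, -0.5055).
Then the next iterate is (x₁, x₂)₁ = (1.0861, -0.0055).

(1.0861, -0.0055)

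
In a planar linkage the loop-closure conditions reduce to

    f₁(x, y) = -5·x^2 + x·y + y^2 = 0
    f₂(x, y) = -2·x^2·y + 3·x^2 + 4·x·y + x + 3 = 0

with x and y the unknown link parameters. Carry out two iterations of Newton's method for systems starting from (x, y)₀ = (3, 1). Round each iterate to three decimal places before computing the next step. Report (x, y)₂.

At (3, 1): F = (-41.000, 27.000).
Jacobian J = [[-10·x + y, x + 2·y], [-4·x·y + 6·x + 4·y + 1, -2·x^2 + 4·x]].
At the point, J = [[-29.000, 5.000], [11.000, -6.000]] (det J = 119.000).
Solving J·Δ = −F gives Δ = (-0.933, 2.790).
Then the next iterate is (x, y)₁ = (2.067, 3.790).
Round to (2.067, 3.790) and repeat: F = (0.83558, 16.83472), J = [[-16.880, 9.647], [-2.77372, -0.27698]].
Δ = (5.174, 8.967), so (x, y)₂ = (7.241, 12.757).

(7.241, 12.757)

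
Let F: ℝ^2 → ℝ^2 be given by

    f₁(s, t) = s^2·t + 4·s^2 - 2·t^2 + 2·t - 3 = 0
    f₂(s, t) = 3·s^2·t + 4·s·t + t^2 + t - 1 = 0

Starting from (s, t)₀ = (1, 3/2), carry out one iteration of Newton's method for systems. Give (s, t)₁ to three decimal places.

(0.694, 0.712)

At (1, 3/2): F = (1.000, 13.250).
Jacobian J = [[2·s·t + 8·s, s^2 - 4·t + 2], [6·s·t + 4·t, 3·s^2 + 4·s + 2·t + 1]].
At the point, J = [[11.000, -3.000], [15.000, 11.000]] (det J = 166.000).
Solving J·Δ = −F gives Δ = (-0.306, -0.788).
Then the next iterate is (s, t)₁ = (0.694, 0.712).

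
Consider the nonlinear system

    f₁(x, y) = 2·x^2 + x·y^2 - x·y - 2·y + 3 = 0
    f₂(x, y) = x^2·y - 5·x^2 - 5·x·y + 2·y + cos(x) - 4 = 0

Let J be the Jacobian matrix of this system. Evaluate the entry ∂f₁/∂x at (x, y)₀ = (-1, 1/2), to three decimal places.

∂f₁/∂x = 4·x + y^2 - y.
At (-1, 1/2) this is -4.250.

-4.250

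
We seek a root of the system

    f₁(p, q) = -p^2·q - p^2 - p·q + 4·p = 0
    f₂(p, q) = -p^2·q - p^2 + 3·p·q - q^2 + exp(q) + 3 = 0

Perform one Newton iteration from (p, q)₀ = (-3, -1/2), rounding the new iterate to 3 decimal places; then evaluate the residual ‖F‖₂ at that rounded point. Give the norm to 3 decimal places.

4.059

At (-3, -1/2): F = (-18.000, 3.35653).
Jacobian J = [[-2·p·q - 2·p - q + 4, -p^2 - p], [-2·p·q - 2·p + 3·q, -p^2 + 3·p - 2·q + exp(q)]].
At the point, J = [[7.500, -6.000], [1.500, -16.39347]] (det J = -113.95102).
Solving J·Δ = −F gives Δ = (2.766, 0.458).
Then the next iterate is (p, q)₁ = (-0.234, -0.042).
Re-evaluating at (-0.234, -0.042): F = (-0.99828, 3.93413), so ‖F‖₂ = 4.059.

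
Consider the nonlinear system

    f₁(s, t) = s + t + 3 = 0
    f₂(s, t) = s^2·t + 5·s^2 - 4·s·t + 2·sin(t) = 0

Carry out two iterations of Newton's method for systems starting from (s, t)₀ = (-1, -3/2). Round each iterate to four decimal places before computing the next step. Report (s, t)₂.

(-1.7924, -1.2076)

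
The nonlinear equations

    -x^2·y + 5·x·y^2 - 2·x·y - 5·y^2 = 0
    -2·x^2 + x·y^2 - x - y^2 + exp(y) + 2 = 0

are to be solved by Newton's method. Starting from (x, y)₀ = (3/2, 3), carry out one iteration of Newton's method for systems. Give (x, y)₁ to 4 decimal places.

At (3/2, 3): F = (6.7500, 20.585537).
Jacobian J = [[-2·x·y + 5·y^2 - 2·y, -x^2 + 10·x·y - 2·x - 10·y], [-4·x + y^2 - 1, 2·x·y - 2·y + exp(y)]].
At the point, J = [[30.0000, 9.7500], [2.0000, 23.085537]] (det J = 673.066108).
Solving J·Δ = −F gives Δ = (0.0667, -0.8975).
Then the next iterate is (x, y)₁ = (1.5667, 2.1025).

(1.5667, 2.1025)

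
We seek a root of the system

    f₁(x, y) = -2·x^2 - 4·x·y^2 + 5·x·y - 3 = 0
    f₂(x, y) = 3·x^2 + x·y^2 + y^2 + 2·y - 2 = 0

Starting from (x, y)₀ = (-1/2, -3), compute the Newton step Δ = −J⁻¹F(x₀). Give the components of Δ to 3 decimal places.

(0.455, -0.020)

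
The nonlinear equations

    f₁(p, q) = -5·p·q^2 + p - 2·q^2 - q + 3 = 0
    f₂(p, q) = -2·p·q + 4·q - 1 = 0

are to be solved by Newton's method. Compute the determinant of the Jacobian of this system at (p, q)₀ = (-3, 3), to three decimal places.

22.000

J = [[-5·q^2 + 1, -10·p·q - 4·q - 1], [-2·q, -2·p + 4]].
At the point, J = [[-44.000, 77.000], [-6.000, 10.000]].
det J = 22.000.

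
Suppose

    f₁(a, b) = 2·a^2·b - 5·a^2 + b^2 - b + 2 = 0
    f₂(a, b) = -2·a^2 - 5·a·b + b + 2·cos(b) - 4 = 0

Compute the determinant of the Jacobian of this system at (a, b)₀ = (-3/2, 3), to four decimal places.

60.8467

J = [[4·a·b - 10·a, 2·a^2 + 2·b - 1], [-4·a - 5·b, -5·a - 2·sin(b) + 1]].
At the point, J = [[-3.0000, 9.5000], [-9.0000, 8.217760]].
det J = 60.8467.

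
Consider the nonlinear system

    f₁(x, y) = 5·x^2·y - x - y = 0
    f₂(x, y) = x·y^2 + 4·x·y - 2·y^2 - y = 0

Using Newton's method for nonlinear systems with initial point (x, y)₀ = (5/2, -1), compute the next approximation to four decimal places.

(2.4584, 0.0469)

At (5/2, -1): F = (-32.7500, -8.5000).
Jacobian J = [[10·x·y - 1, 5·x^2 - 1], [y^2 + 4·y, 2·x·y + 4·x - 4·y - 1]].
At the point, J = [[-26.0000, 30.2500], [-3.0000, 8.0000]] (det J = -117.2500).
Solving J·Δ = −F gives Δ = (-0.0416, 1.0469).
Then the next iterate is (x, y)₁ = (2.4584, 0.0469).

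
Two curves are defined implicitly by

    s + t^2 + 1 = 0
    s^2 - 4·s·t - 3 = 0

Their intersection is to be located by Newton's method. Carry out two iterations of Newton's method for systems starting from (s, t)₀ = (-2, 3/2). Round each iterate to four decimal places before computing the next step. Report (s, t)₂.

At (-2, 3/2): F = (1.2500, 13.0000).
Jacobian J = [[1, 2·t], [2·s - 4·t, -4·s]].
At the point, J = [[1.0000, 3.0000], [-10.0000, 8.0000]] (det J = 38.0000).
Solving J·Δ = −F gives Δ = (0.7632, -0.6711).
Then the next iterate is (s, t)₁ = (-1.2368, 0.8289).
Round to (-1.2368, 0.8289) and repeat: F = (0.450275, 2.630408), J = [[1.0000, 1.6578], [-5.7892, 4.9472]].
Δ = (0.1467, -0.3601), so (s, t)₂ = (-1.0901, 0.4688).

(-1.0901, 0.4688)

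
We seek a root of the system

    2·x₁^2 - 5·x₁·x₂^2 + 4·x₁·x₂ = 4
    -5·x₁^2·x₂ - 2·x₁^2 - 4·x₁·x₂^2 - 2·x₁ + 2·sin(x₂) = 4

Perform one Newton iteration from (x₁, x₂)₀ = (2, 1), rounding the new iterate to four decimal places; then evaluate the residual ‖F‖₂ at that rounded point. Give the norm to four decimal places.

13.4620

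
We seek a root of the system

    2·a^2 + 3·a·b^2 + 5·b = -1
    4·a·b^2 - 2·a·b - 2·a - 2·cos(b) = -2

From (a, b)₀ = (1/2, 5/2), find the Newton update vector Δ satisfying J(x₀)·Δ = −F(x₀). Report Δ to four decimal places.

(6.0257, -11.8726)

At (1/2, 5/2): F = (23.3750, 12.602287).
Jacobian J = [[4·a + 3·b^2, 6·a·b + 5], [4·b^2 - 2·b - 2, 8·a·b - 2·a + 2·sin(b)]].
At the point, J = [[20.7500, 12.5000], [18.0000, 10.196944]] (det J = -13.413406).
Solving J·Δ = −F gives Δ = (6.0257, -11.8726).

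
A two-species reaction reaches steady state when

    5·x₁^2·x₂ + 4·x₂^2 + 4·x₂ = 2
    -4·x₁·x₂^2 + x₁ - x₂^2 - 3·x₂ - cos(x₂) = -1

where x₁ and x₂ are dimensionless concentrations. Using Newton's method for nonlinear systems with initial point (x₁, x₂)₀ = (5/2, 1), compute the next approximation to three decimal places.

At (5/2, 1): F = (37.250, -11.04030).
Jacobian J = [[10·x₁·x₂, 5·x₁^2 + 8·x₂ + 4], [-4·x₂^2 + 1, -8·x₁·x₂ - 2·x₂ + sin(x₂) - 3]].
At the point, J = [[25.000, 43.250], [-3.000, -24.15853]] (det J = -474.21323).
Solving J·Δ = −F gives Δ = (-0.891, -0.346).
Then the next iterate is (x₁, x₂)₁ = (1.609, 0.654).

(1.609, 0.654)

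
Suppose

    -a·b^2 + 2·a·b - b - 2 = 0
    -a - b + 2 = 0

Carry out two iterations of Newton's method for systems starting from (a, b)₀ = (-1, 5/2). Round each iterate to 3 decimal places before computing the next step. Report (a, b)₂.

(-1.352, 3.352)

At (-1, 5/2): F = (-3.250, 0.500).
Jacobian J = [[-b^2 + 2·b, -2·a·b + 2·a - 1], [-1, -1]].
At the point, J = [[-1.250, 2.000], [-1.000, -1.000]] (det J = 3.250).
Solving J·Δ = −F gives Δ = (-0.692, 1.192).
Then the next iterate is (a, b)₁ = (-1.692, 3.692).
Round to (-1.692, 3.692) and repeat: F = (4.87769, 0.000), J = [[-6.24686, 8.10973], [-1.000, -1.000]].
Δ = (0.340, -0.340), so (a, b)₂ = (-1.352, 3.352).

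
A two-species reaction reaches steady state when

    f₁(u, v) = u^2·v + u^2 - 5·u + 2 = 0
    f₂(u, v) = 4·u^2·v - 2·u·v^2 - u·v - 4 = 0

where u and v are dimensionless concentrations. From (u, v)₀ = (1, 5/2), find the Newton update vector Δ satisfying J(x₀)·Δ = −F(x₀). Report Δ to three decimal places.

(0.289, -1.079)

At (1, 5/2): F = (0.500, -9.000).
Jacobian J = [[2·u·v + 2·u - 5, u^2], [8·u·v - 2·v^2 - v, 4·u^2 - 4·u·v - u]].
At the point, J = [[2.000, 1.000], [5.000, -7.000]] (det J = -19.000).
Solving J·Δ = −F gives Δ = (0.289, -1.079).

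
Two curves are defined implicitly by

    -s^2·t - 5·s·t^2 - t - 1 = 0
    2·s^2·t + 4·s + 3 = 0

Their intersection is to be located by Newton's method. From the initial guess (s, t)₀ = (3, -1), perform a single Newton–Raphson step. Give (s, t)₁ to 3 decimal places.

(3.270, -0.713)

At (3, -1): F = (-6.000, -3.000).
Jacobian J = [[-2·s·t - 5·t^2, -s^2 - 10·s·t - 1], [4·s·t + 4, 2·s^2]].
At the point, J = [[1.000, 20.000], [-8.000, 18.000]] (det J = 178.000).
Solving J·Δ = −F gives Δ = (0.270, 0.287).
Then the next iterate is (s, t)₁ = (3.270, -0.713).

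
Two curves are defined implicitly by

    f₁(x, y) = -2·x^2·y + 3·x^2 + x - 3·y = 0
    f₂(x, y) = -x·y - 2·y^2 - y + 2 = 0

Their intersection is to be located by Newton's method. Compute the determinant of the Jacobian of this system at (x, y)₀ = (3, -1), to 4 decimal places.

21.0000

J = [[-4·x·y + 6·x + 1, -2·x^2 - 3], [-y, -x - 4·y - 1]].
At the point, J = [[31.0000, -21.0000], [1.0000, 0.0000]].
det J = 21.0000.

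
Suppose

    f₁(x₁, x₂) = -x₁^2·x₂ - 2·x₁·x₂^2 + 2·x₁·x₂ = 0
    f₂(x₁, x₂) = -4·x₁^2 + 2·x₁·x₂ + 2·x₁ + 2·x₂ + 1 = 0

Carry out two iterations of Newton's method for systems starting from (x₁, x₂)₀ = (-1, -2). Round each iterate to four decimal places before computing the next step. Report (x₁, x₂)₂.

(-0.2225, -0.3515)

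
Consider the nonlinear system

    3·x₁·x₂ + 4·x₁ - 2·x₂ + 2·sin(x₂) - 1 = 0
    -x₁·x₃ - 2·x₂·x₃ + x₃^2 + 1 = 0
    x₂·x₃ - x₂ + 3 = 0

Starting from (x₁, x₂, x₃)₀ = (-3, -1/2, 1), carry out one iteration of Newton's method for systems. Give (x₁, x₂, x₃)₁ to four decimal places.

At (-3, -1/2, 1): F = (-8.458851, 6.0000, 3.0000).
Jacobian J = [[3·x₂ + 4, 3·x₁ + 2·cos(x₂) - 2, 0], [-x₃, -2·x₃, -x₁ - 2·x₂ + 2·x₃], [0, x₃ - 1, x₂]].
At the point, J = [[2.5000, -9.244835, 0.0000], [-1.0000, -2.0000, 6.0000], [0.0000, 0.0000, -0.5000]] (det J = 7.122417).
Solving J·Δ = −F gives Δ = (28.4455, 6.7773, 6.0000).
Then the next iterate is (x₁, x₂, x₃)₁ = (25.4455, 6.2773, 7.0000).

(25.4455, 6.2773, 7.0000)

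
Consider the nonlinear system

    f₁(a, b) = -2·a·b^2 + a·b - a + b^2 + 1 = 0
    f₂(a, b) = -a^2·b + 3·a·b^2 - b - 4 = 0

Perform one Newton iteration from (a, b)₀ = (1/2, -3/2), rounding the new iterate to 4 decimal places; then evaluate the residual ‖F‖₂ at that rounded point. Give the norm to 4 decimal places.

0.0955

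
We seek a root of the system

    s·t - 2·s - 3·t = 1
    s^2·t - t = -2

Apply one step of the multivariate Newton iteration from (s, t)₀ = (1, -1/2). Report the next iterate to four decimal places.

At (1, -1/2): F = (-2.0000, 2.0000).
Jacobian J = [[t - 2, s - 3], [2·s·t, s^2 - 1]].
At the point, J = [[-2.5000, -2.0000], [-1.0000, 0.0000]] (det J = -2.0000).
Solving J·Δ = −F gives Δ = (2.0000, -3.5000).
Then the next iterate is (s, t)₁ = (3.0000, -4.0000).

(3.0000, -4.0000)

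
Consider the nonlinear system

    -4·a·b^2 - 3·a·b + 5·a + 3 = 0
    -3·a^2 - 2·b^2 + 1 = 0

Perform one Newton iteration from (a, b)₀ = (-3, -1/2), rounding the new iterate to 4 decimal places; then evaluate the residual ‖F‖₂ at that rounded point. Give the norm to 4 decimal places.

15.8711

At (-3, -1/2): F = (-13.5000, -26.5000).
Jacobian J = [[-4·b^2 - 3·b + 5, -8·a·b - 3·a], [-6·a, -4·b]].
At the point, J = [[5.5000, -3.0000], [18.0000, 2.0000]] (det J = 65.0000).
Solving J·Δ = −F gives Δ = (1.6385, -1.4962).
Then the next iterate is (a, b)₁ = (-1.3615, -1.9962).
Re-evaluating at (-1.3615, -1.9962): F = (9.740321, -12.530676), so ‖F‖₂ = 15.8711.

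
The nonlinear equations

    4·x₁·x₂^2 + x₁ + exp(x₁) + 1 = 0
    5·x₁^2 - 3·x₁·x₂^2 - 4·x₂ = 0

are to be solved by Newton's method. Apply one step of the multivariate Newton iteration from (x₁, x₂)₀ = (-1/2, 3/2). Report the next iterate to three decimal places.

At (-1/2, 3/2): F = (-3.39347, -1.375).
Jacobian J = [[4·x₂^2 + exp(x₁) + 1, 8·x₁·x₂], [10·x₁ - 3·x₂^2, -6·x₁·x₂ - 4]].
At the point, J = [[10.60653, -6.000], [-11.750, 0.500]] (det J = -65.19673).
Solving J·Δ = −F gives Δ = (-0.153, -0.835).
Then the next iterate is (x₁, x₂)₁ = (-0.653, 0.665).

(-0.653, 0.665)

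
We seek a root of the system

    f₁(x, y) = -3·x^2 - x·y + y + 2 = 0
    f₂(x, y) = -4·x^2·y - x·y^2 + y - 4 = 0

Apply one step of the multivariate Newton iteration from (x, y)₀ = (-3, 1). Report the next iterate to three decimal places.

(-1.713, 0.779)

At (-3, 1): F = (-21.000, -36.000).
Jacobian J = [[-6·x - y, -x + 1], [-8·x·y - y^2, -4·x^2 - 2·x·y + 1]].
At the point, J = [[17.000, 4.000], [23.000, -29.000]] (det J = -585.000).
Solving J·Δ = −F gives Δ = (1.287, -0.221).
Then the next iterate is (x, y)₁ = (-1.713, 0.779).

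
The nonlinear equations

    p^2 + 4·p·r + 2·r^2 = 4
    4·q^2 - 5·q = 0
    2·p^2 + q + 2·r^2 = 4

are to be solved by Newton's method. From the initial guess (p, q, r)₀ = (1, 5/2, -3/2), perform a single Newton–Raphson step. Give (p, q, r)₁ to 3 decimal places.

(-0.104, 1.667, -1.542)

At (1, 5/2, -3/2): F = (-4.500, 12.500, 5.000).
Jacobian J = [[2·p + 4·r, 0, 4·p + 4·r], [0, 8·q - 5, 0], [4·p, 1, 4·r]].
At the point, J = [[-4.000, 0.000, -2.000], [0.000, 15.000, 0.000], [4.000, 1.000, -6.000]] (det J = 480.000).
Solving J·Δ = −F gives Δ = (-1.104, -0.833, -0.042).
Then the next iterate is (p, q, r)₁ = (-0.104, 1.667, -1.542).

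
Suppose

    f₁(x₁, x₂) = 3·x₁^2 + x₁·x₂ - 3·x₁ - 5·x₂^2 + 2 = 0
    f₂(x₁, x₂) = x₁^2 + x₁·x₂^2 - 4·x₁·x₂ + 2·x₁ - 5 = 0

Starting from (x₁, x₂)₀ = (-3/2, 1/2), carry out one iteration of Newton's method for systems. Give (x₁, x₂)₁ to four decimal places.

(-1.0646, 1.4605)

At (-3/2, 1/2): F = (11.2500, -3.1250).
Jacobian J = [[6·x₁ + x₂ - 3, x₁ - 10·x₂], [2·x₁ + x₂^2 - 4·x₂ + 2, 2·x₁·x₂ - 4·x₁]].
At the point, J = [[-11.5000, -6.5000], [-2.7500, 4.5000]] (det J = -69.6250).
Solving J·Δ = −F gives Δ = (0.4354, 0.9605).
Then the next iterate is (x₁, x₂)₁ = (-1.0646, 1.4605).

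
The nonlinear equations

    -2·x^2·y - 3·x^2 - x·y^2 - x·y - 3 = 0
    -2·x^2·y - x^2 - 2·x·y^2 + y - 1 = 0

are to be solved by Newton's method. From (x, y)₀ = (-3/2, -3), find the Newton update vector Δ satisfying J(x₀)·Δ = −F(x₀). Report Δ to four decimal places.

(1.8622, -1.2653)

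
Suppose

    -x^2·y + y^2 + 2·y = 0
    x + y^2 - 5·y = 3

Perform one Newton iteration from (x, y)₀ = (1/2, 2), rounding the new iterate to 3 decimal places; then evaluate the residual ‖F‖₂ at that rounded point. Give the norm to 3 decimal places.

At (1/2, 2): F = (7.500, -8.500).
Jacobian J = [[-2·x·y, -x^2 + 2·y + 2], [1, 2·y - 5]].
At the point, J = [[-2.000, 5.750], [1.000, -1.000]] (det J = -3.750).
Solving J·Δ = −F gives Δ = (11.033, 2.533).
Then the next iterate is (x, y)₁ = (11.533, 4.533).
Re-evaluating at (11.533, 4.533): F = (-573.32064, 6.41609), so ‖F‖₂ = 573.357.

573.357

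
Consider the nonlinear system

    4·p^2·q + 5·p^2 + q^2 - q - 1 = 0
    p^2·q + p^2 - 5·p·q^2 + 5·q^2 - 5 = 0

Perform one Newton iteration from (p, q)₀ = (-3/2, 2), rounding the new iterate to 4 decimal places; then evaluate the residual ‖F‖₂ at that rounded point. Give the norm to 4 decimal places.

At (-3/2, 2): F = (30.2500, 51.7500).
Jacobian J = [[8·p·q + 10·p, 4·p^2 + 2·q - 1], [2·p·q + 2·p - 5·q^2, p^2 - 10·p·q + 10·q]].
At the point, J = [[-39.0000, 12.0000], [-29.0000, 52.2500]] (det J = -1689.7500).
Solving J·Δ = −F gives Δ = (0.5679, -0.6752).
Then the next iterate is (p, q)₁ = (-0.9321, 1.3248).
Re-evaluating at (-0.9321, 1.3248): F = (8.378347, 13.974906), so ‖F‖₂ = 16.2940.

16.2940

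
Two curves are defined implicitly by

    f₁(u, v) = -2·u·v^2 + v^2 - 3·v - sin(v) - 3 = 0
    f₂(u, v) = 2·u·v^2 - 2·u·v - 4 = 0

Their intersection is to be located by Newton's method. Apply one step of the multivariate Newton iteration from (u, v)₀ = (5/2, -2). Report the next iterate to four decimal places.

(3.6935, -0.3871)

At (5/2, -2): F = (-12.090703, 26.0000).
Jacobian J = [[-2·v^2, -4·u·v + 2·v - cos(v) - 3], [2·v^2 - 2·v, 4·u·v - 2·u]].
At the point, J = [[-8.0000, 13.416147], [12.0000, -25.0000]] (det J = 39.006238).
Solving J·Δ = −F gives Δ = (1.1935, 1.6129).
Then the next iterate is (u, v)₁ = (3.6935, -0.3871).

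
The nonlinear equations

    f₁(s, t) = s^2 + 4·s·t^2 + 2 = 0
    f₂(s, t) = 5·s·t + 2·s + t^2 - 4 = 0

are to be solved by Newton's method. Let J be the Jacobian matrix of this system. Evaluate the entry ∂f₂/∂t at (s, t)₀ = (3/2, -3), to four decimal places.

1.5000

∂f₂/∂t = 5·s + 2·t.
At (3/2, -3) this is 1.5000.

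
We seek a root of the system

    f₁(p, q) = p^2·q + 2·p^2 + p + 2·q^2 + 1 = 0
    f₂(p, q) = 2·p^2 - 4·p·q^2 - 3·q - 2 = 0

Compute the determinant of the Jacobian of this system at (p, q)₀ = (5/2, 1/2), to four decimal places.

-249.7500

J = [[2·p·q + 4·p + 1, p^2 + 4·q], [4·p - 4·q^2, -8·p·q - 3]].
At the point, J = [[13.5000, 8.2500], [9.0000, -13.0000]].
det J = -249.7500.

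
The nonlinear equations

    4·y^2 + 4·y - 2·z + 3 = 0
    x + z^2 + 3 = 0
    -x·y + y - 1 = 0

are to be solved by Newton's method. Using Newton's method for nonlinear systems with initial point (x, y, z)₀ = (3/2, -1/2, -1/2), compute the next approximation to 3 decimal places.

At (3/2, -1/2, -1/2): F = (3.000, 4.750, -0.750).
Jacobian J = [[0, 8·y + 4, -2], [1, 0, 2·z], [-y, -x + 1, 0]].
At the point, J = [[0.000, 0.000, -2.000], [1.000, 0.000, -1.000], [0.500, -0.500, 0.000]] (det J = 1.000).
Solving J·Δ = −F gives Δ = (-3.250, -4.750, 1.500).
Then the next iterate is (x, y, z)₁ = (-1.750, -5.250, 1.000).

(-1.750, -5.250, 1.000)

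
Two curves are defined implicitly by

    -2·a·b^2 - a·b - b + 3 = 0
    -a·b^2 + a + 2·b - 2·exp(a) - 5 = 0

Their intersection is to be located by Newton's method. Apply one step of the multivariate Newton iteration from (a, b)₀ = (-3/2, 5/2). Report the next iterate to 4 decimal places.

(0.4066, 2.8613)

At (-3/2, 5/2): F = (23.0000, 7.428740).
Jacobian J = [[-2·b^2 - b, -4·a·b - a - 1], [-b^2 - 2·exp(a) + 1, -2·a·b + 2]].
At the point, J = [[-15.0000, 15.5000], [-5.696260, 9.5000]] (det J = -54.207965).
Solving J·Δ = −F gives Δ = (1.9066, 0.3613).
Then the next iterate is (a, b)₁ = (0.4066, 2.8613).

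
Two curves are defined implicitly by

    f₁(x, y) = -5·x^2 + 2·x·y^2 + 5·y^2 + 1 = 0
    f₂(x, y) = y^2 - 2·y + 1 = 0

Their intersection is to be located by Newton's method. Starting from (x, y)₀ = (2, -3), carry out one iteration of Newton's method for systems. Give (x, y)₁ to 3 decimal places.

At (2, -3): F = (62.000, 16.000).
Jacobian J = [[-10·x + 2·y^2, 4·x·y + 10·y], [0, 2·y - 2]].
At the point, J = [[-2.000, -54.000], [0.000, -8.000]] (det J = 16.000).
Solving J·Δ = −F gives Δ = (-23.000, 2.000).
Then the next iterate is (x, y)₁ = (-21.000, -1.000).

(-21.000, -1.000)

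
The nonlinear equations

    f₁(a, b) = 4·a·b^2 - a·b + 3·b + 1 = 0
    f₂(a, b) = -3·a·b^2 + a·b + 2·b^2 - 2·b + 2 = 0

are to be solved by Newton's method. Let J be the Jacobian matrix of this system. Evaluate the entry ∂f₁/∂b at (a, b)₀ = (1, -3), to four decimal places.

-22.0000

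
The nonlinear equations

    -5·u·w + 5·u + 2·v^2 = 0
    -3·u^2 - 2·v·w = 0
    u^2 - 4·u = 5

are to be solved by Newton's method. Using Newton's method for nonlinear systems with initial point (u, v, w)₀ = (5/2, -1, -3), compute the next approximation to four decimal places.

(11.2500, 21.3284, 8.0149)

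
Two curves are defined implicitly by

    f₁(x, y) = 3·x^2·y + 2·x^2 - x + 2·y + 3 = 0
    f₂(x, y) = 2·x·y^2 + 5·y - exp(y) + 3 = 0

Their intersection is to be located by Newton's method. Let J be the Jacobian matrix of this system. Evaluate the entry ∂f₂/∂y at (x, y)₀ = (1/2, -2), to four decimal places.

0.8647

∂f₂/∂y = 4·x·y - exp(y) + 5.
At (1/2, -2) this is 0.8647.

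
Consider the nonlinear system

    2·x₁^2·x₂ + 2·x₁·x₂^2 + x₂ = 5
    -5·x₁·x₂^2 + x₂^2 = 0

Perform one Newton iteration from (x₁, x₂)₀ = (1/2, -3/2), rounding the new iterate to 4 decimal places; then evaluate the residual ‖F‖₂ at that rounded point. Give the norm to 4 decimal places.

770.8555

At (1/2, -3/2): F = (-5.0000, -3.3750).
Jacobian J = [[4·x₁·x₂ + 2·x₂^2, 2·x₁^2 + 4·x₁·x₂ + 1], [-5·x₂^2, -10·x₁·x₂ + 2·x₂]].
At the point, J = [[1.5000, -1.5000], [-11.2500, 4.5000]] (det J = -10.1250).
Solving J·Δ = −F gives Δ = (-2.7222, -6.0556).
Then the next iterate is (x₁, x₂)₁ = (-2.2222, -7.5556).
Re-evaluating at (-2.2222, -7.5556): F = (-340.895186, 691.381763), so ‖F‖₂ = 770.8555.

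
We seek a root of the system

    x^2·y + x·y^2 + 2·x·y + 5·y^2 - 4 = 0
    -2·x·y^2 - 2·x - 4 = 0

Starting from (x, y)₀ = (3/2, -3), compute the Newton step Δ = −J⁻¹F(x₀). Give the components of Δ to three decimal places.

At (3/2, -3): F = (38.750, -34.000).
Jacobian J = [[2·x·y + y^2 + 2·y, x^2 + 2·x·y + 2·x + 10·y], [-2·y^2 - 2, -4·x·y]].
At the point, J = [[-6.000, -33.750], [-20.000, 18.000]] (det J = -783.000).
Solving J·Δ = −F gives Δ = (-0.575, 1.250).

(-0.575, 1.250)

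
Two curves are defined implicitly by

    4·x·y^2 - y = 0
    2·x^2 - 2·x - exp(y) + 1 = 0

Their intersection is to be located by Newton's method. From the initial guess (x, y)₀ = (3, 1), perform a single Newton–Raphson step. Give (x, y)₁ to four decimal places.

(1.8941, 0.7141)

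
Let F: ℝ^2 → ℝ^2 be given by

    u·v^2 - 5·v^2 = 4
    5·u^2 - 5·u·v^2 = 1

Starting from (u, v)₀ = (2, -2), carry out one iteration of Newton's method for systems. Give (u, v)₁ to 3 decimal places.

At (2, -2): F = (-16.000, -21.000).
Jacobian J = [[v^2, 2·u·v - 10·v], [10·u - 5·v^2, -10·u·v]].
At the point, J = [[4.000, 12.000], [0.000, 40.000]] (det J = 160.000).
Solving J·Δ = −F gives Δ = (2.425, 0.525).
Then the next iterate is (u, v)₁ = (4.425, -1.475).

(4.425, -1.475)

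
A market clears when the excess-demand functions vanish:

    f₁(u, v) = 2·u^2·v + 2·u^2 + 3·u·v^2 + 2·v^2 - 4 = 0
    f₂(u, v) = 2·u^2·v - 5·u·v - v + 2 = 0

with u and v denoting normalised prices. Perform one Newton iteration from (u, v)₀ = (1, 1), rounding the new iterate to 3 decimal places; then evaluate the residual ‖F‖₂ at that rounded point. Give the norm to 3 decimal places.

0.904

At (1, 1): F = (5.000, -2.000).
Jacobian J = [[4·u·v + 4·u + 3·v^2, 2·u^2 + 6·u·v + 4·v], [4·u·v - 5·v, 2·u^2 - 5·u - 1]].
At the point, J = [[11.000, 12.000], [-1.000, -4.000]] (det J = -32.000).
Solving J·Δ = −F gives Δ = (0.125, -0.531).
Then the next iterate is (u, v)₁ = (1.125, 0.469).
Re-evaluating at (1.125, 0.469): F = (0.90070, 0.08003), so ‖F‖₂ = 0.904.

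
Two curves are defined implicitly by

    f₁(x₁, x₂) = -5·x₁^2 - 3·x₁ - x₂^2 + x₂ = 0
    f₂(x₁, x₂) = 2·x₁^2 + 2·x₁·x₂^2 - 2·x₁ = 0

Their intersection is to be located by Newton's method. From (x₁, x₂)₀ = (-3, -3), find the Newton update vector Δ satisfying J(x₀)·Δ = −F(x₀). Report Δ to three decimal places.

(1.608, 0.655)

At (-3, -3): F = (-48.000, -30.000).
Jacobian J = [[-10·x₁ - 3, -2·x₂ + 1], [4·x₁ + 2·x₂^2 - 2, 4·x₁·x₂]].
At the point, J = [[27.000, 7.000], [4.000, 36.000]] (det J = 944.000).
Solving J·Δ = −F gives Δ = (1.608, 0.655).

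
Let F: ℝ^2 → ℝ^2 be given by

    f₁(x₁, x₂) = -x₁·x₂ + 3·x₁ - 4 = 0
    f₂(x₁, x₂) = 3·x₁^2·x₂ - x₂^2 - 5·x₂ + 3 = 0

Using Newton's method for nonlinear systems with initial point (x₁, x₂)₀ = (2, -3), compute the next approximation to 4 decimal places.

At (2, -3): F = (8.0000, -27.0000).
Jacobian J = [[-x₂ + 3, -x₁], [6·x₁·x₂, 3·x₁^2 - 2·x₂ - 5]].
At the point, J = [[6.0000, -2.0000], [-36.0000, 13.0000]] (det J = 6.0000).
Solving J·Δ = −F gives Δ = (-8.3333, -21.0000).
Then the next iterate is (x₁, x₂)₁ = (-6.3333, -24.0000).

(-6.3333, -24.0000)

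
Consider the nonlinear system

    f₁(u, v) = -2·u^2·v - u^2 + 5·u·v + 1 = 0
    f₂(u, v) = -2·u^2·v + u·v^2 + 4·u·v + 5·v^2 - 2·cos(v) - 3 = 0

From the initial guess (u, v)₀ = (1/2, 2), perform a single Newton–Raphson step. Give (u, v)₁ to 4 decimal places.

(-0.1745, 1.3113)

At (1/2, 2): F = (4.7500, 22.832294).
Jacobian J = [[-4·u·v - 2·u + 5·v, -2·u^2 + 5·u], [-4·u·v + v^2 + 4·v, -2·u^2 + 2·u·v + 4·u + 10·v + 2·sin(v)]].
At the point, J = [[5.0000, 2.0000], [8.0000, 25.318595]] (det J = 110.592974).
Solving J·Δ = −F gives Δ = (-0.6745, -0.6887).
Then the next iterate is (u, v)₁ = (-0.1745, 1.3113).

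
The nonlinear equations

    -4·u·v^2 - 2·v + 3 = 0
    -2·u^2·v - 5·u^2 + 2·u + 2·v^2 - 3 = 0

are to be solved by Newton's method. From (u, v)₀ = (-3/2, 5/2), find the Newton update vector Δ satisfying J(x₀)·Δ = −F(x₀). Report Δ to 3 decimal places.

(0.622, -0.712)

At (-3/2, 5/2): F = (35.500, -16.000).
Jacobian J = [[-4·v^2, -8·u·v - 2], [-4·u·v - 10·u + 2, -2·u^2 + 4·v]].
At the point, J = [[-25.000, 28.000], [32.000, 5.500]] (det J = -1033.500).
Solving J·Δ = −F gives Δ = (0.622, -0.712).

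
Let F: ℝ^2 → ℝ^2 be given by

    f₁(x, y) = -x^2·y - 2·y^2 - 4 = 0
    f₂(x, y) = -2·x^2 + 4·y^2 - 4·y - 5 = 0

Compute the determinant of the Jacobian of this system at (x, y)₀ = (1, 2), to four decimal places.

-84.0000

J = [[-2·x·y, -x^2 - 4·y], [-4·x, 8·y - 4]].
At the point, J = [[-4.0000, -9.0000], [-4.0000, 12.0000]].
det J = -84.0000.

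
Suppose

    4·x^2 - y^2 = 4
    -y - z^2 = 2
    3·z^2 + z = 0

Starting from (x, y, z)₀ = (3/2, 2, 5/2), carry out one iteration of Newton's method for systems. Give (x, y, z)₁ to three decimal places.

(0.214, -1.609, 1.172)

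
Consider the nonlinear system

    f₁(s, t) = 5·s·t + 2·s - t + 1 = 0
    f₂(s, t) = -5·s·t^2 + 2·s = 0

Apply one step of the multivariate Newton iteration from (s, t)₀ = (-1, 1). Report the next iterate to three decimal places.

(0.000, 1.000)

At (-1, 1): F = (-7.000, 3.000).
Jacobian J = [[5·t + 2, 5·s - 1], [-5·t^2 + 2, -10·s·t]].
At the point, J = [[7.000, -6.000], [-3.000, 10.000]] (det J = 52.000).
Solving J·Δ = −F gives Δ = (1.000, 0.000).
Then the next iterate is (s, t)₁ = (0.000, 1.000).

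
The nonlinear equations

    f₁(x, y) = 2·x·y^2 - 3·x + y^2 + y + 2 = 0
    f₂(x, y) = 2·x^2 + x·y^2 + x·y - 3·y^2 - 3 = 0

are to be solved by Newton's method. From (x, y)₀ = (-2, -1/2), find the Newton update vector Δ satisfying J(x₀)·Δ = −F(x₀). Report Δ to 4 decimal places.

(-0.0490, -1.7181)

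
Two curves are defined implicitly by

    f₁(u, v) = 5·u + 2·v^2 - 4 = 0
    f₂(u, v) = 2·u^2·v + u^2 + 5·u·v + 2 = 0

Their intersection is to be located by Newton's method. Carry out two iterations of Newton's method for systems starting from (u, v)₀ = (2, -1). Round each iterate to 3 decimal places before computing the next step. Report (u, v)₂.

(0.330, -1.092)

At (2, -1): F = (8.000, -12.000).
Jacobian J = [[5, 4·v], [4·u·v + 2·u + 5·v, 2·u^2 + 5·u]].
At the point, J = [[5.000, -4.000], [-9.000, 18.000]] (det J = 54.000).
Solving J·Δ = −F gives Δ = (-1.778, -0.222).
Then the next iterate is (u, v)₁ = (0.222, -1.222).
Round to (0.222, -1.222) and repeat: F = (0.09657, 0.57241), J = [[5.000, -4.888], [-6.75114, 1.20857]].
Δ = (0.108, 0.130), so (u, v)₂ = (0.330, -1.092).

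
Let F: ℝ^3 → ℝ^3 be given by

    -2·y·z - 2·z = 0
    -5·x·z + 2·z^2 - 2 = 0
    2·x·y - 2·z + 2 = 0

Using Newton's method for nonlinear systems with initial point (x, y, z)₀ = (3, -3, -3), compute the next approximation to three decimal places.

(1.762, -2.048, -1.429)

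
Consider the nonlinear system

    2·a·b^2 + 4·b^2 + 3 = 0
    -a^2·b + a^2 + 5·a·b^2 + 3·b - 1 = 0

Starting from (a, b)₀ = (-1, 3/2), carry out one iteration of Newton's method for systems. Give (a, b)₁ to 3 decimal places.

(-1.364, 0.523)

At (-1, 3/2): F = (7.500, -8.250).
Jacobian J = [[2·b^2, 4·a·b + 8·b], [-2·a·b + 2·a + 5·b^2, -a^2 + 10·a·b + 3]].
At the point, J = [[4.500, 6.000], [12.250, -13.000]] (det J = -132.000).
Solving J·Δ = −F gives Δ = (-0.364, -0.977).
Then the next iterate is (a, b)₁ = (-1.364, 0.523).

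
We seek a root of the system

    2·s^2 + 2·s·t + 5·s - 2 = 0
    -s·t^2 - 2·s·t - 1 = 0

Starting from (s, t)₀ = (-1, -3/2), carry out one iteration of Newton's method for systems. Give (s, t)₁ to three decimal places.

At (-1, -3/2): F = (-2.000, -1.750).
Jacobian J = [[4·s + 2·t + 5, 2·s], [-t^2 - 2·t, -2·s·t - 2·s]].
At the point, J = [[-2.000, -2.000], [0.750, -1.000]] (det J = 3.500).
Solving J·Δ = −F gives Δ = (0.429, -1.429).
Then the next iterate is (s, t)₁ = (-0.571, -2.929).

(-0.571, -2.929)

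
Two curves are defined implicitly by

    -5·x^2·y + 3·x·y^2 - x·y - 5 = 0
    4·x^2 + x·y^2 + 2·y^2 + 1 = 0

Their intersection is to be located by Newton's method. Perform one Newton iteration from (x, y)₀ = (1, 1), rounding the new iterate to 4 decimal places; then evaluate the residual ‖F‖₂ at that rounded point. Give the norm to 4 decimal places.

6.2335

At (1, 1): F = (-8.0000, 8.0000).
Jacobian J = [[-10·x·y + 3·y^2 - y, -5·x^2 + 6·x·y - x], [8·x + y^2, 2·x·y + 4·y]].
At the point, J = [[-8.0000, 0.0000], [9.0000, 6.0000]] (det J = -48.0000).
Solving J·Δ = −F gives Δ = (-1.0000, 0.1667).
Then the next iterate is (x, y)₁ = (0.0000, 1.1667).
Re-evaluating at (0.0000, 1.1667): F = (-5.0000, 3.722378), so ‖F‖₂ = 6.2335.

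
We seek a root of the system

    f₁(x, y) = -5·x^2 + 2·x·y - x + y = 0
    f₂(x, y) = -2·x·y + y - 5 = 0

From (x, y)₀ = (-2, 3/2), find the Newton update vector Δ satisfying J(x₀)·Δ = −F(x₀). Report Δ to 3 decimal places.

At (-2, 3/2): F = (-22.500, 2.500).
Jacobian J = [[-10·x + 2·y - 1, 2·x + 1], [-2·y, -2·x + 1]].
At the point, J = [[22.000, -3.000], [-3.000, 5.000]] (det J = 101.000).
Solving J·Δ = −F gives Δ = (1.040, 0.124).

(1.040, 0.124)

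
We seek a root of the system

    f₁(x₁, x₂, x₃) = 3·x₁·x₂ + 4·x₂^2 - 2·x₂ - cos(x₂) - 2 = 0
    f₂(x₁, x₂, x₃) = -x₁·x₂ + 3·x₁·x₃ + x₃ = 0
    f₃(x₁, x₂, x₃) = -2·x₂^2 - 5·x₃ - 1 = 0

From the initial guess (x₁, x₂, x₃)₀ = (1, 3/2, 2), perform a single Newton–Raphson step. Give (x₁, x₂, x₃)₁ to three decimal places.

(1.378, 0.776, -0.231)

At (1, 3/2, 2): F = (8.42926, 6.500, -15.500).
Jacobian J = [[3·x₂, 3·x₁ + 8·x₂ + sin(x₂) - 2, 0], [-x₂ + 3·x₃, -x₁, 3·x₁ + 1], [0, -4·x₂, -5]].
At the point, J = [[4.500, 13.99749, 0.000], [4.500, -1.000, 4.000], [0.000, -6.000, -5.000]] (det J = 445.44364).
Solving J·Δ = −F gives Δ = (0.378, -0.724, -2.231).
Then the next iterate is (x₁, x₂, x₃)₁ = (1.378, 0.776, -0.231).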